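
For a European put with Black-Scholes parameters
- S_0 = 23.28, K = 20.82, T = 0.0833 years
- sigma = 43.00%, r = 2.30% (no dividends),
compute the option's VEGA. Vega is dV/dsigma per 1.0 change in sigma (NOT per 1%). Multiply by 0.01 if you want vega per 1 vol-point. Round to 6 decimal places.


Answer: Vega = 1.662583

Derivation:
d1 = 0.9773746117; d2 = 0.8532691324
phi(d1) = 0.2474444667; exp(-qT) = 1.0000000000; exp(-rT) = 0.9980859342
Vega = S * exp(-qT) * phi(d1) * sqrt(T) = 23.2800 * 1.0000000000 * 0.2474444667 * 0.2886173938 = 1.662583


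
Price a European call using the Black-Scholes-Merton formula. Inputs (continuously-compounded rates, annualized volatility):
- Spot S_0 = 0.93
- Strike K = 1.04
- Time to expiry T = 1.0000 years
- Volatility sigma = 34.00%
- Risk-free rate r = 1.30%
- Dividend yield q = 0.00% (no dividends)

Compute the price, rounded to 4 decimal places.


Answer: Price = 0.0893

Derivation:
d1 = (ln(S/K) + (r - q + 0.5*sigma^2) * T) / (sigma * sqrt(T)) = -0.12056296
d2 = d1 - sigma * sqrt(T) = -0.46056296
exp(-rT) = 0.98708414; exp(-qT) = 1.00000000
C = S_0 * exp(-qT) * N(d1) - K * exp(-rT) * N(d2)
N(d1) = 0.45201860; N(d2) = 0.32255610
C = 0.9300 * 1.00000000 * 0.45201860 - 1.0400 * 0.98708414 * 0.32255610 = 0.0893


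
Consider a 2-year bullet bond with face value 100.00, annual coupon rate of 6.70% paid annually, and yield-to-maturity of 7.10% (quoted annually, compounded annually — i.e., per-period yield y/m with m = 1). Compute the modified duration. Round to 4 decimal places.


Answer: Modified duration = 1.8086

Derivation:
Coupon per period c = face * coupon_rate / m = 6.700000
Periods per year m = 1; per-period yield y/m = 0.071000
Number of cashflows N = 2
Cashflows (t years, CF_t, discount factor 1/(1+y/m)^(m*t), PV):
  t = 1.0000: CF_t = 6.700000, DF = 0.933707, PV = 6.255836
  t = 2.0000: CF_t = 106.700000, DF = 0.871808, PV = 93.021958
Price P = sum_t PV_t = 99.277794
First compute Macaulay numerator sum_t t * PV_t:
  t * PV_t at t = 1.0000: 6.255836
  t * PV_t at t = 2.0000: 186.043916
Macaulay duration D = 192.299752 / 99.277794 = 1.936987
Modified duration = D / (1 + y/m) = 1.936987 / (1 + 0.071000) = 1.808578


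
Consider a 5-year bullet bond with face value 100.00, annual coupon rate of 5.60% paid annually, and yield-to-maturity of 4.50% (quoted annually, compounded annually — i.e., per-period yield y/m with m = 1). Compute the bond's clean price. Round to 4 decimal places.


Coupon per period c = face * coupon_rate / m = 5.600000
Periods per year m = 1; per-period yield y/m = 0.045000
Number of cashflows N = 5
Cashflows (t years, CF_t, discount factor 1/(1+y/m)^(m*t), PV):
  t = 1.0000: CF_t = 5.600000, DF = 0.956938, PV = 5.358852
  t = 2.0000: CF_t = 5.600000, DF = 0.915730, PV = 5.128088
  t = 3.0000: CF_t = 5.600000, DF = 0.876297, PV = 4.907261
  t = 4.0000: CF_t = 5.600000, DF = 0.838561, PV = 4.695944
  t = 5.0000: CF_t = 105.600000, DF = 0.802451, PV = 84.738831
Price P = sum_t PV_t = 104.828974

Answer: Price = 104.8290


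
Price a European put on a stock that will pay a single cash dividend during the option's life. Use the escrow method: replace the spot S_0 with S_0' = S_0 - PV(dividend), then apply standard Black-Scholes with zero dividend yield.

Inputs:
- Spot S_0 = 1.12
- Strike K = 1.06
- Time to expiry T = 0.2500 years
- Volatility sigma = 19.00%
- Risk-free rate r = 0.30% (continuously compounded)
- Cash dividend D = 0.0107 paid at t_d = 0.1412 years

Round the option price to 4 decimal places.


Answer: Price = 0.0208

Derivation:
PV(D) = D * exp(-r * t_d) = 0.0107 * 0.99957649 = 0.01069547
S_0' = S_0 - PV(D) = 1.1200 - 0.01069547 = 1.10930453
d1 = (ln(S_0'/K) + (r + sigma^2/2)*T) / (sigma*sqrt(T)) = 0.53396698
d2 = d1 - sigma*sqrt(T) = 0.43896698
exp(-rT) = 0.99925028
N(-d1) = 0.29668219; N(-d2) = 0.33034273
P = K * exp(-rT) * N(-d2) - S_0' * N(-d1) = 1.0600 * 0.99925028 * 0.33034273 - 1.10930453 * 0.29668219 = 0.0208


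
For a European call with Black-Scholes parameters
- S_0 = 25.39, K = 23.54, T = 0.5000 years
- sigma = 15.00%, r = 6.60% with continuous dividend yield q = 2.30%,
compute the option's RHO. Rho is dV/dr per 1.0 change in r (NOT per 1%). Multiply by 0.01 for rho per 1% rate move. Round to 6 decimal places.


d1 = 0.9690124756; d2 = 0.8629464584
phi(d1) = 0.2494663801; exp(-qT) = 0.9885658722; exp(-rT) = 0.9675385596
N(d2) = 0.8059165472
Rho = K*T*exp(-rT)*N(d2) = 23.5400 * 0.5000 * 0.9675385596 * 0.8059165472 = 9.177720

Answer: Rho = 9.177720


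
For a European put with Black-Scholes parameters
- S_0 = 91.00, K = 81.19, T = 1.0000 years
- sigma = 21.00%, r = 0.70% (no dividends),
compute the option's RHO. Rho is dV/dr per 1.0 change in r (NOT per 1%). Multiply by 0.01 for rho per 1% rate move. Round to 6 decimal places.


d1 = 0.6815115221; d2 = 0.4715115221
phi(d1) = 0.3162673083; exp(-qT) = 1.0000000000; exp(-rT) = 0.9930244429
N(-d2) = 0.3186377468
Rho = -K*T*exp(-rT)*N(-d2) = -81.1900 * 1.0000 * 0.9930244429 * 0.3186377468 = -25.689740

Answer: Rho = -25.689740


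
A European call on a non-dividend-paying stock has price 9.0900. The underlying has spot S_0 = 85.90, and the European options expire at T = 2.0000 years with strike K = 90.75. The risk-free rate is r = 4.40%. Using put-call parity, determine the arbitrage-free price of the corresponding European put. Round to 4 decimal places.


Answer: Put price = 6.2953

Derivation:
Put-call parity: C - P = S_0 * exp(-qT) - K * exp(-rT).
S_0 * exp(-qT) = 85.9000 * 1.00000000 = 85.90000000
K * exp(-rT) = 90.7500 * 0.91576088 = 83.10529956
P = C - S*exp(-qT) + K*exp(-rT)
P = 9.0900 - 85.90000000 + 83.10529956 = 6.2953


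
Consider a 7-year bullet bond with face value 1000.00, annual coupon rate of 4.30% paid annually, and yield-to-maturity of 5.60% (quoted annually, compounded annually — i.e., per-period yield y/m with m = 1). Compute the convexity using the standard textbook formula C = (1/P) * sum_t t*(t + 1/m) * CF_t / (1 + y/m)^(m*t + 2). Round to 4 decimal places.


Answer: Convexity = 42.2185

Derivation:
Coupon per period c = face * coupon_rate / m = 43.000000
Periods per year m = 1; per-period yield y/m = 0.056000
Number of cashflows N = 7
Cashflows (t years, CF_t, discount factor 1/(1+y/m)^(m*t), PV):
  t = 1.0000: CF_t = 43.000000, DF = 0.946970, PV = 40.719697
  t = 2.0000: CF_t = 43.000000, DF = 0.896752, PV = 38.560319
  t = 3.0000: CF_t = 43.000000, DF = 0.849197, PV = 36.515454
  t = 4.0000: CF_t = 43.000000, DF = 0.804163, PV = 34.579028
  t = 5.0000: CF_t = 43.000000, DF = 0.761518, PV = 32.745292
  t = 6.0000: CF_t = 43.000000, DF = 0.721135, PV = 31.008799
  t = 7.0000: CF_t = 1043.000000, DF = 0.682893, PV = 712.257254
Price P = sum_t PV_t = 926.385843
Convexity numerator sum_t t*(t + 1/m) * CF_t / (1+y/m)^(m*t + 2):
  t = 1.0000: term = 73.030907
  t = 2.0000: term = 207.474169
  t = 3.0000: term = 392.943501
  t = 4.0000: term = 620.175981
  t = 5.0000: term = 880.931791
  t = 6.0000: term = 1167.901995
  t = 7.0000: term = 35768.198880
Convexity = (1/P) * sum = 39110.657224 / 926.385843 = 42.218539


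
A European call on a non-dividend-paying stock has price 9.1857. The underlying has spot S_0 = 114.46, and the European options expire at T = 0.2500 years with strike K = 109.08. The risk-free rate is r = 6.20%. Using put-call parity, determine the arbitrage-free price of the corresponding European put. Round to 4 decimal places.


Put-call parity: C - P = S_0 * exp(-qT) - K * exp(-rT).
S_0 * exp(-qT) = 114.4600 * 1.00000000 = 114.46000000
K * exp(-rT) = 109.0800 * 0.98461951 = 107.40229580
P = C - S*exp(-qT) + K*exp(-rT)
P = 9.1857 - 114.46000000 + 107.40229580 = 2.1280

Answer: Put price = 2.1280


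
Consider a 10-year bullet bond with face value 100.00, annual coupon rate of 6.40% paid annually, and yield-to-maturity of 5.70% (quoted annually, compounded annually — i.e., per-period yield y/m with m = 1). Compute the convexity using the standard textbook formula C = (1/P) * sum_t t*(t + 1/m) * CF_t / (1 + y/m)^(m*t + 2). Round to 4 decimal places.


Coupon per period c = face * coupon_rate / m = 6.400000
Periods per year m = 1; per-period yield y/m = 0.057000
Number of cashflows N = 10
Cashflows (t years, CF_t, discount factor 1/(1+y/m)^(m*t), PV):
  t = 1.0000: CF_t = 6.400000, DF = 0.946074, PV = 6.054872
  t = 2.0000: CF_t = 6.400000, DF = 0.895056, PV = 5.728356
  t = 3.0000: CF_t = 6.400000, DF = 0.846789, PV = 5.419447
  t = 4.0000: CF_t = 6.400000, DF = 0.801125, PV = 5.127197
  t = 5.0000: CF_t = 6.400000, DF = 0.757923, PV = 4.850707
  t = 6.0000: CF_t = 6.400000, DF = 0.717051, PV = 4.589127
  t = 7.0000: CF_t = 6.400000, DF = 0.678383, PV = 4.341653
  t = 8.0000: CF_t = 6.400000, DF = 0.641801, PV = 4.107524
  t = 9.0000: CF_t = 6.400000, DF = 0.607191, PV = 3.886021
  t = 10.0000: CF_t = 106.400000, DF = 0.574447, PV = 61.121183
Price P = sum_t PV_t = 105.226087
Convexity numerator sum_t t*(t + 1/m) * CF_t / (1+y/m)^(m*t + 2):
  t = 1.0000: term = 10.838895
  t = 2.0000: term = 30.763183
  t = 3.0000: term = 58.208483
  t = 4.0000: term = 91.782534
  t = 5.0000: term = 130.249576
  t = 6.0000: term = 172.515994
  t = 7.0000: term = 217.617148
  t = 8.0000: term = 264.705276
  t = 9.0000: term = 313.038406
  t = 10.0000: term = 6017.754488
Convexity = (1/P) * sum = 7307.473984 / 105.226087 = 69.445460

Answer: Convexity = 69.4455


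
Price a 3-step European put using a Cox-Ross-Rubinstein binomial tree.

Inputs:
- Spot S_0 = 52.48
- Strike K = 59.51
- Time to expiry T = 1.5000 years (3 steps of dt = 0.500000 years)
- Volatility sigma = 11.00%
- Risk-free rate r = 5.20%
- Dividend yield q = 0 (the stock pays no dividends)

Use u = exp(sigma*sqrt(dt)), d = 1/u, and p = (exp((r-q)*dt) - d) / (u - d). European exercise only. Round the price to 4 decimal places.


Answer: Price = V(0,0) = 4.2803

Derivation:
dt = T/N = 0.500000
u = exp(sigma*sqrt(dt)) = 1.080887; d = 1/u = 0.925166
p = (exp((r-q)*dt) - d) / (u - d) = 0.649720
Discount per step: exp(-r*dt) = 0.974335
Stock lattice S(k, i) with i counting down-moves:
  k=0: S(0,0) = 52.4800
  k=1: S(1,0) = 56.7249; S(1,1) = 48.5527
  k=2: S(2,0) = 61.3132; S(2,1) = 52.4800; S(2,2) = 44.9193
  k=3: S(3,0) = 66.2727; S(3,1) = 56.7249; S(3,2) = 48.5527; S(3,3) = 41.5579
Terminal payoffs V(N, i) = max(K - S_T, 0):
  V(3,0) = 0.000000; V(3,1) = 2.785065; V(3,2) = 10.957271; V(3,3) = 17.952130
Backward induction: V(k, i) = exp(-r*dt) * [p * V(k+1, i) + (1-p) * V(k+1, i+1)].
  V(2,0) = exp(-r*dt) * [p*0.000000 + (1-p)*2.785065] = 0.950516
  V(2,1) = exp(-r*dt) * [p*2.785065 + (1-p)*10.957271] = 5.502681
  V(2,2) = exp(-r*dt) * [p*10.957271 + (1-p)*17.952130] = 13.063331
  V(1,0) = exp(-r*dt) * [p*0.950516 + (1-p)*5.502681] = 2.479731
  V(1,1) = exp(-r*dt) * [p*5.502681 + (1-p)*13.063331] = 7.941832
  V(0,0) = exp(-r*dt) * [p*2.479731 + (1-p)*7.941832] = 4.280251


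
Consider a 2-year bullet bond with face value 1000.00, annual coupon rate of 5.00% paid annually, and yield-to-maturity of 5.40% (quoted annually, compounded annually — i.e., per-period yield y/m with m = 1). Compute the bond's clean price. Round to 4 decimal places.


Answer: Price = 992.6043

Derivation:
Coupon per period c = face * coupon_rate / m = 50.000000
Periods per year m = 1; per-period yield y/m = 0.054000
Number of cashflows N = 2
Cashflows (t years, CF_t, discount factor 1/(1+y/m)^(m*t), PV):
  t = 1.0000: CF_t = 50.000000, DF = 0.948767, PV = 47.438330
  t = 2.0000: CF_t = 1050.000000, DF = 0.900158, PV = 945.165971
Price P = sum_t PV_t = 992.604301


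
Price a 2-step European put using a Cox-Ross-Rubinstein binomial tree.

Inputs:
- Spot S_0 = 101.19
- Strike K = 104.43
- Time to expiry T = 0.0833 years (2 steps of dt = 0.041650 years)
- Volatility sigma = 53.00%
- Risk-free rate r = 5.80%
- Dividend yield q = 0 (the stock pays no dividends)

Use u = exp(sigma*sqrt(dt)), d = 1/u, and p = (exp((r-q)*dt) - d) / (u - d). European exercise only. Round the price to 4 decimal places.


dt = T/N = 0.041650
u = exp(sigma*sqrt(dt)) = 1.114231; d = 1/u = 0.897480
p = (exp((r-q)*dt) - d) / (u - d) = 0.484144
Discount per step: exp(-r*dt) = 0.997587
Stock lattice S(k, i) with i counting down-moves:
  k=0: S(0,0) = 101.1900
  k=1: S(1,0) = 112.7490; S(1,1) = 90.8160
  k=2: S(2,0) = 125.6284; S(2,1) = 101.1900; S(2,2) = 81.5056
Terminal payoffs V(N, i) = max(K - S_T, 0):
  V(2,0) = 0.000000; V(2,1) = 3.240000; V(2,2) = 22.924409
Backward induction: V(k, i) = exp(-r*dt) * [p * V(k+1, i) + (1-p) * V(k+1, i+1)].
  V(1,0) = exp(-r*dt) * [p*0.000000 + (1-p)*3.240000] = 1.667341
  V(1,1) = exp(-r*dt) * [p*3.240000 + (1-p)*22.924409] = 13.362006
  V(0,0) = exp(-r*dt) * [p*1.667341 + (1-p)*13.362006] = 7.681527

Answer: Price = V(0,0) = 7.6815


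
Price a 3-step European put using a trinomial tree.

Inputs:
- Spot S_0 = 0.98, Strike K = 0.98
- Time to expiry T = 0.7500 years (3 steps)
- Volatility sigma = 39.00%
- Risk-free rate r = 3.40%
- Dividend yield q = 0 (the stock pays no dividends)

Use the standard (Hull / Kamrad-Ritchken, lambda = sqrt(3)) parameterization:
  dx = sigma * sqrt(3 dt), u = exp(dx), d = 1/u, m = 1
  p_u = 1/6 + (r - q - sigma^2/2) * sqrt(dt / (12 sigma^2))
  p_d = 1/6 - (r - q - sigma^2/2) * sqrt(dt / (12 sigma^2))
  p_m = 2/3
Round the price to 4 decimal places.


dt = T/N = 0.250000; dx = sigma*sqrt(3*dt) = 0.337750
u = exp(dx) = 1.401790; d = 1/u = 0.713374
p_u = 0.151104, p_m = 0.666667, p_d = 0.182229
Discount per step: exp(-r*dt) = 0.991536
Stock lattice S(k, j) with j the centered position index:
  k=0: S(0,+0) = 0.9800
  k=1: S(1,-1) = 0.6991; S(1,+0) = 0.9800; S(1,+1) = 1.3738
  k=2: S(2,-2) = 0.4987; S(2,-1) = 0.6991; S(2,+0) = 0.9800; S(2,+1) = 1.3738; S(2,+2) = 1.9257
  k=3: S(3,-3) = 0.3558; S(3,-2) = 0.4987; S(3,-1) = 0.6991; S(3,+0) = 0.9800; S(3,+1) = 1.3738; S(3,+2) = 1.9257; S(3,+3) = 2.6994
Terminal payoffs V(N, j) = max(K - S_T, 0):
  V(3,-3) = 0.624223; V(3,-2) = 0.481276; V(3,-1) = 0.280894; V(3,+0) = 0.000000; V(3,+1) = 0.000000; V(3,+2) = 0.000000; V(3,+3) = 0.000000
Backward induction: V(k, j) = exp(-r*dt) * [p_u * V(k+1, j+1) + p_m * V(k+1, j) + p_d * V(k+1, j-1)]
  V(2,-2) = exp(-r*dt) * [p_u*0.280894 + p_m*0.481276 + p_d*0.624223] = 0.473009
  V(2,-1) = exp(-r*dt) * [p_u*0.000000 + p_m*0.280894 + p_d*0.481276] = 0.272638
  V(2,+0) = exp(-r*dt) * [p_u*0.000000 + p_m*0.000000 + p_d*0.280894] = 0.050754
  V(2,+1) = exp(-r*dt) * [p_u*0.000000 + p_m*0.000000 + p_d*0.000000] = 0.000000
  V(2,+2) = exp(-r*dt) * [p_u*0.000000 + p_m*0.000000 + p_d*0.000000] = 0.000000
  V(1,-1) = exp(-r*dt) * [p_u*0.050754 + p_m*0.272638 + p_d*0.473009] = 0.273291
  V(1,+0) = exp(-r*dt) * [p_u*0.000000 + p_m*0.050754 + p_d*0.272638] = 0.082812
  V(1,+1) = exp(-r*dt) * [p_u*0.000000 + p_m*0.000000 + p_d*0.050754] = 0.009171
  V(0,+0) = exp(-r*dt) * [p_u*0.009171 + p_m*0.082812 + p_d*0.273291] = 0.105494

Answer: Price = V(0,0) = 0.1055


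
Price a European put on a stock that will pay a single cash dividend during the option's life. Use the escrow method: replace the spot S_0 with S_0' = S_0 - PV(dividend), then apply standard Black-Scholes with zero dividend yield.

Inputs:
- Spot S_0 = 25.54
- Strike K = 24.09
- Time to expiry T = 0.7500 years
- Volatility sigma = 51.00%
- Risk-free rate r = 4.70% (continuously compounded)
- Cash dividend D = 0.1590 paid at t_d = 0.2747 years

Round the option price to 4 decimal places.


PV(D) = D * exp(-r * t_d) = 0.1590 * 0.98717209 = 0.15696036
S_0' = S_0 - PV(D) = 25.5400 - 0.15696036 = 25.38303964
d1 = (ln(S_0'/K) + (r + sigma^2/2)*T) / (sigma*sqrt(T)) = 0.41902476
d2 = d1 - sigma*sqrt(T) = -0.02264820
exp(-rT) = 0.96536405
N(-d1) = 0.33759902; N(-d2) = 0.50903455
P = K * exp(-rT) * N(-d2) - S_0' * N(-d1) = 24.0900 * 0.96536405 * 0.50903455 - 25.38303964 * 0.33759902 = 3.2686

Answer: Price = 3.2686


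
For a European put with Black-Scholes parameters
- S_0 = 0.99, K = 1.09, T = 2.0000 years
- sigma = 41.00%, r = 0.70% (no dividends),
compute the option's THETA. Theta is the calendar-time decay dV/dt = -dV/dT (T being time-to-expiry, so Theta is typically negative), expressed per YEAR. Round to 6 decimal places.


Answer: Theta = -0.051608

Derivation:
d1 = 0.1480991483; d2 = -0.4317284122
phi(d1) = 0.3945911111; exp(-qT) = 1.0000000000; exp(-rT) = 0.9860975443
Theta = -S*exp(-qT)*phi(d1)*sigma/(2*sqrt(T)) + r*K*exp(-rT)*N(-d2) - q*S*exp(-qT)*N(-d1)
N(-d1) = 0.4411322608; N(-d2) = 0.6670305926; sqrt(T) = 1.4142135624
Term 1 = -0.9900 * 1.0000000000 * 0.3945911111 * 0.4100 / (2 * 1.4142135624) = -0.0566267133
Term 2 = 0.0070 * 1.0900 * 0.9860975443 * 0.6670305926 = 0.0050186877
Term 3 = 0 (no dividend yield, q = 0)
Theta = -0.0566267133 + (0.0050186877) + (0.0000000000) = -0.051608


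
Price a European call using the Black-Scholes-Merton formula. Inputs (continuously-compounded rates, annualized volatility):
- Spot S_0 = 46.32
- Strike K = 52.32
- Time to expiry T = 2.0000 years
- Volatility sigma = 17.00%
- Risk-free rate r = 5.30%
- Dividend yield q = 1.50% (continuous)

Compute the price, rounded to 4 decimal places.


Answer: Price = 3.4276

Derivation:
d1 = (ln(S/K) + (r - q + 0.5*sigma^2) * T) / (sigma * sqrt(T)) = -0.07031501
d2 = d1 - sigma * sqrt(T) = -0.31073131
exp(-rT) = 0.89942465; exp(-qT) = 0.97044553
C = S_0 * exp(-qT) * N(d1) - K * exp(-rT) * N(d2)
N(d1) = 0.47197147; N(d2) = 0.37800245
C = 46.3200 * 0.97044553 * 0.47197147 - 52.3200 * 0.89942465 * 0.37800245 = 3.4276


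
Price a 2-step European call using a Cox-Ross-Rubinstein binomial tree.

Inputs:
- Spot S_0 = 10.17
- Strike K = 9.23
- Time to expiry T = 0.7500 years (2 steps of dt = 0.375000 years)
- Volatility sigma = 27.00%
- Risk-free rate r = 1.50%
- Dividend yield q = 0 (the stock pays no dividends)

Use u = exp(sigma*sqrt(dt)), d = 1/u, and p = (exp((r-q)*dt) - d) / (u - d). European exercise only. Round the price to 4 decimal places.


dt = T/N = 0.375000
u = exp(sigma*sqrt(dt)) = 1.179795; d = 1/u = 0.847605
p = (exp((r-q)*dt) - d) / (u - d) = 0.475740
Discount per step: exp(-r*dt) = 0.994391
Stock lattice S(k, i) with i counting down-moves:
  k=0: S(0,0) = 10.1700
  k=1: S(1,0) = 11.9985; S(1,1) = 8.6201
  k=2: S(2,0) = 14.1558; S(2,1) = 10.1700; S(2,2) = 7.3065
Terminal payoffs V(N, i) = max(S_T - K, 0):
  V(2,0) = 4.925784; V(2,1) = 0.940000; V(2,2) = 0.000000
Backward induction: V(k, i) = exp(-r*dt) * [p * V(k+1, i) + (1-p) * V(k+1, i+1)].
  V(1,0) = exp(-r*dt) * [p*4.925784 + (1-p)*0.940000] = 2.820287
  V(1,1) = exp(-r*dt) * [p*0.940000 + (1-p)*0.000000] = 0.444687
  V(0,0) = exp(-r*dt) * [p*2.820287 + (1-p)*0.444687] = 1.566020

Answer: Price = V(0,0) = 1.5660


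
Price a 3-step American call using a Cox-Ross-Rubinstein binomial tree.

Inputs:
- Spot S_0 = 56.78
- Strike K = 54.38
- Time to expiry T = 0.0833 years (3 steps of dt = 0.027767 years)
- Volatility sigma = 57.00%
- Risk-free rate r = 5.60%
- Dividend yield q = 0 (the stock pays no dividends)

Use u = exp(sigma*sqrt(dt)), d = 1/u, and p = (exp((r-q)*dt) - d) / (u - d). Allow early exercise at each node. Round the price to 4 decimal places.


Answer: Price = V(0,0) = 5.3012

Derivation:
dt = T/N = 0.027767
u = exp(sigma*sqrt(dt)) = 1.099638; d = 1/u = 0.909390
p = (exp((r-q)*dt) - d) / (u - d) = 0.484452
Discount per step: exp(-r*dt) = 0.998446
Stock lattice S(k, i) with i counting down-moves:
  k=0: S(0,0) = 56.7800
  k=1: S(1,0) = 62.4374; S(1,1) = 51.6352
  k=2: S(2,0) = 68.6586; S(2,1) = 56.7800; S(2,2) = 46.9565
  k=3: S(3,0) = 75.4996; S(3,1) = 62.4374; S(3,2) = 51.6352; S(3,3) = 42.7018
Terminal payoffs V(N, i) = max(S_T - K, 0):
  V(3,0) = 21.119584; V(3,1) = 8.057443; V(3,2) = 0.000000; V(3,3) = 0.000000
Backward induction: V(k, i) = exp(-r*dt) * [p * V(k+1, i) + (1-p) * V(k+1, i+1)]; then take max(V_cont, immediate exercise) for American.
  V(2,0) = exp(-r*dt) * [p*21.119584 + (1-p)*8.057443] = 14.363074; exercise = 14.278583; V(2,0) = max -> 14.363074
  V(2,1) = exp(-r*dt) * [p*8.057443 + (1-p)*0.000000] = 3.897381; exercise = 2.400000; V(2,1) = max -> 3.897381
  V(2,2) = exp(-r*dt) * [p*0.000000 + (1-p)*0.000000] = 0.000000; exercise = 0.000000; V(2,2) = max -> 0.000000
  V(1,0) = exp(-r*dt) * [p*14.363074 + (1-p)*3.897381] = 8.953575; exercise = 8.057443; V(1,0) = max -> 8.953575
  V(1,1) = exp(-r*dt) * [p*3.897381 + (1-p)*0.000000] = 1.885161; exercise = 0.000000; V(1,1) = max -> 1.885161
  V(0,0) = exp(-r*dt) * [p*8.953575 + (1-p)*1.885161] = 5.301220; exercise = 2.400000; V(0,0) = max -> 5.301220


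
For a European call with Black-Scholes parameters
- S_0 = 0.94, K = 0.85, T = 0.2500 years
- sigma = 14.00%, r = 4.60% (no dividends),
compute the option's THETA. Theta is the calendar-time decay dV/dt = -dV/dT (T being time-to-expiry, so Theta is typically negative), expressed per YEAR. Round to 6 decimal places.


Answer: Theta = -0.050137

Derivation:
d1 = 1.6370503683; d2 = 1.5670503683
phi(d1) = 0.1044647602; exp(-qT) = 1.0000000000; exp(-rT) = 0.9885658722
Theta = -S*exp(-qT)*phi(d1)*sigma/(2*sqrt(T)) - r*K*exp(-rT)*N(d2) + q*S*exp(-qT)*N(d1)
N(d1) = 0.9491900271; N(d2) = 0.9414485406; sqrt(T) = 0.5000000000
Term 1 = -0.9400 * 1.0000000000 * 0.1044647602 * 0.1400 / (2 * 0.5000000000) = -0.0137475624
Term 2 = -0.0460 * 0.8500 * 0.9885658722 * 0.9414485406 = -0.0363897404
Term 3 = 0 (no dividend yield, q = 0)
Theta = -0.0137475624 + (-0.0363897404) + (0.0000000000) = -0.050137


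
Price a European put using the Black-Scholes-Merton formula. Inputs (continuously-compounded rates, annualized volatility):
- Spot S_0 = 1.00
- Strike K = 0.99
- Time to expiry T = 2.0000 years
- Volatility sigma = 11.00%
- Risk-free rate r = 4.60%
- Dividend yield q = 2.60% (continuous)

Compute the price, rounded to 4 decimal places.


Answer: Price = 0.0372

Derivation:
d1 = (ln(S/K) + (r - q + 0.5*sigma^2) * T) / (sigma * sqrt(T)) = 0.39951749
d2 = d1 - sigma * sqrt(T) = 0.24395400
exp(-rT) = 0.91210515; exp(-qT) = 0.94932887
P = K * exp(-rT) * N(-d2) - S_0 * exp(-qT) * N(-d1)
N(-d1) = 0.34475597; N(-d2) = 0.40363322
P = 0.9900 * 0.91210515 * 0.40363322 - 1.0000 * 0.94932887 * 0.34475597 = 0.0372


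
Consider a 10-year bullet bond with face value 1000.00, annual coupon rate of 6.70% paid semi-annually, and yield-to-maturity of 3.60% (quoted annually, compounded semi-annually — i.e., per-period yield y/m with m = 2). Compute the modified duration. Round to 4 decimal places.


Answer: Modified duration = 7.6233

Derivation:
Coupon per period c = face * coupon_rate / m = 33.500000
Periods per year m = 2; per-period yield y/m = 0.018000
Number of cashflows N = 20
Cashflows (t years, CF_t, discount factor 1/(1+y/m)^(m*t), PV):
  t = 0.5000: CF_t = 33.500000, DF = 0.982318, PV = 32.907662
  t = 1.0000: CF_t = 33.500000, DF = 0.964949, PV = 32.325798
  t = 1.5000: CF_t = 33.500000, DF = 0.947887, PV = 31.754222
  t = 2.0000: CF_t = 33.500000, DF = 0.931127, PV = 31.192752
  t = 2.5000: CF_t = 33.500000, DF = 0.914663, PV = 30.641210
  t = 3.0000: CF_t = 33.500000, DF = 0.898490, PV = 30.099421
  t = 3.5000: CF_t = 33.500000, DF = 0.882603, PV = 29.567211
  t = 4.0000: CF_t = 33.500000, DF = 0.866997, PV = 29.044412
  t = 4.5000: CF_t = 33.500000, DF = 0.851667, PV = 28.530856
  t = 5.0000: CF_t = 33.500000, DF = 0.836608, PV = 28.026381
  t = 5.5000: CF_t = 33.500000, DF = 0.821816, PV = 27.530826
  t = 6.0000: CF_t = 33.500000, DF = 0.807285, PV = 27.044034
  t = 6.5000: CF_t = 33.500000, DF = 0.793010, PV = 26.565849
  t = 7.0000: CF_t = 33.500000, DF = 0.778989, PV = 26.096118
  t = 7.5000: CF_t = 33.500000, DF = 0.765215, PV = 25.634694
  t = 8.0000: CF_t = 33.500000, DF = 0.751684, PV = 25.181428
  t = 8.5000: CF_t = 33.500000, DF = 0.738393, PV = 24.736177
  t = 9.0000: CF_t = 33.500000, DF = 0.725337, PV = 24.298799
  t = 9.5000: CF_t = 33.500000, DF = 0.712512, PV = 23.869154
  t = 10.0000: CF_t = 1033.500000, DF = 0.699914, PV = 723.360718
Price P = sum_t PV_t = 1258.407723
First compute Macaulay numerator sum_t t * PV_t:
  t * PV_t at t = 0.5000: 16.453831
  t * PV_t at t = 1.0000: 32.325798
  t * PV_t at t = 1.5000: 47.631333
  t * PV_t at t = 2.0000: 62.385504
  t * PV_t at t = 2.5000: 76.603026
  t * PV_t at t = 3.0000: 90.298262
  t * PV_t at t = 3.5000: 103.485239
  t * PV_t at t = 4.0000: 116.177646
  t * PV_t at t = 4.5000: 128.388853
  t * PV_t at t = 5.0000: 140.131907
  t * PV_t at t = 5.5000: 151.419546
  t * PV_t at t = 6.0000: 162.264203
  t * PV_t at t = 6.5000: 172.678016
  t * PV_t at t = 7.0000: 182.672829
  t * PV_t at t = 7.5000: 192.260205
  t * PV_t at t = 8.0000: 201.451426
  t * PV_t at t = 8.5000: 210.257505
  t * PV_t at t = 9.0000: 218.689188
  t * PV_t at t = 9.5000: 226.756962
  t * PV_t at t = 10.0000: 7233.607183
Macaulay duration D = 9765.938462 / 1258.407723 = 7.760552
Modified duration = D / (1 + y/m) = 7.760552 / (1 + 0.018000) = 7.623332


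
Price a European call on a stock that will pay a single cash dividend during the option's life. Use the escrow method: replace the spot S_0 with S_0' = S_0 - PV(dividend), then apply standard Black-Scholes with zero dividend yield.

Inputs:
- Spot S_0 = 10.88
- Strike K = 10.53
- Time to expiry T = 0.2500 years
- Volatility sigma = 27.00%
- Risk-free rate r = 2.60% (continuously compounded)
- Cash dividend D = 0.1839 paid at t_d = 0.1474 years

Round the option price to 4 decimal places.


PV(D) = D * exp(-r * t_d) = 0.1839 * 0.99617493 = 0.18319657
S_0' = S_0 - PV(D) = 10.8800 - 0.18319657 = 10.69680343
d1 = (ln(S_0'/K) + (r + sigma^2/2)*T) / (sigma*sqrt(T)) = 0.23206760
d2 = d1 - sigma*sqrt(T) = 0.09706760
exp(-rT) = 0.99352108
N(d1) = 0.59175724; N(d2) = 0.53866364
C = S_0' * N(d1) - K * exp(-rT) * N(d2) = 10.69680343 * 0.59175724 - 10.5300 * 0.99352108 * 0.53866364 = 0.6945

Answer: Price = 0.6945


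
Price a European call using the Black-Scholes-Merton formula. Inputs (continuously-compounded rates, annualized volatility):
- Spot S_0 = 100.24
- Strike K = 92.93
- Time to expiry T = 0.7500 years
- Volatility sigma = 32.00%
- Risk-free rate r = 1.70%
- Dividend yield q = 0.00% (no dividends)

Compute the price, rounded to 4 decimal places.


d1 = (ln(S/K) + (r - q + 0.5*sigma^2) * T) / (sigma * sqrt(T)) = 0.45780553
d2 = d1 - sigma * sqrt(T) = 0.18067740
exp(-rT) = 0.98733094; exp(-qT) = 1.00000000
C = S_0 * exp(-qT) * N(d1) - K * exp(-rT) * N(d2)
N(d1) = 0.67645392; N(d2) = 0.57168960
C = 100.2400 * 1.00000000 * 0.67645392 - 92.9300 * 0.98733094 * 0.57168960 = 15.3537

Answer: Price = 15.3537


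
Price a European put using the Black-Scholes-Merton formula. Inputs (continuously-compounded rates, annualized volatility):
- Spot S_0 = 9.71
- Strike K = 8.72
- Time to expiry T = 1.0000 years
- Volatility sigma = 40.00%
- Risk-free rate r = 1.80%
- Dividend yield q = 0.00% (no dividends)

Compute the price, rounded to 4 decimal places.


d1 = (ln(S/K) + (r - q + 0.5*sigma^2) * T) / (sigma * sqrt(T)) = 0.51384261
d2 = d1 - sigma * sqrt(T) = 0.11384261
exp(-rT) = 0.98216103; exp(-qT) = 1.00000000
P = K * exp(-rT) * N(-d2) - S_0 * exp(-qT) * N(-d1)
N(-d1) = 0.30368102; N(-d2) = 0.45468128
P = 8.7200 * 0.98216103 * 0.45468128 - 9.7100 * 1.00000000 * 0.30368102 = 0.9453

Answer: Price = 0.9453


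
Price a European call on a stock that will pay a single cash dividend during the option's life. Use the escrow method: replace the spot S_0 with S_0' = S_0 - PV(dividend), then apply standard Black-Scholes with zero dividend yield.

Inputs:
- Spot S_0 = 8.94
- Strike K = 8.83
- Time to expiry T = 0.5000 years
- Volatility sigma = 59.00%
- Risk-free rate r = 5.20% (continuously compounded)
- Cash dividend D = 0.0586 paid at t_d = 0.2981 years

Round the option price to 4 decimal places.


PV(D) = D * exp(-r * t_d) = 0.0586 * 0.98461833 = 0.05769863
S_0' = S_0 - PV(D) = 8.9400 - 0.05769863 = 8.88230137
d1 = (ln(S_0'/K) + (r + sigma^2/2)*T) / (sigma*sqrt(T)) = 0.28507351
d2 = d1 - sigma*sqrt(T) = -0.13211949
exp(-rT) = 0.97433509
N(d1) = 0.61220609; N(d2) = 0.44744489
C = S_0' * N(d1) - K * exp(-rT) * N(d2) = 8.88230137 * 0.61220609 - 8.8300 * 0.97433509 * 0.44744489 = 1.5883

Answer: Price = 1.5883


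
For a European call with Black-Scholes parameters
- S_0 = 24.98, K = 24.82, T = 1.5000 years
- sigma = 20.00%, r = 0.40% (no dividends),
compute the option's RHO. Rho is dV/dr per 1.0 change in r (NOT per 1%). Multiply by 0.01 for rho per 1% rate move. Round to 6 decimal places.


d1 = 0.1732022967; d2 = -0.0717466776
phi(d1) = 0.3930029931; exp(-qT) = 1.0000000000; exp(-rT) = 0.9940179641
N(d2) = 0.4714017543
Rho = K*T*exp(-rT)*N(d2) = 24.8200 * 1.5000 * 0.9940179641 * 0.4714017543 = 17.445301

Answer: Rho = 17.445301


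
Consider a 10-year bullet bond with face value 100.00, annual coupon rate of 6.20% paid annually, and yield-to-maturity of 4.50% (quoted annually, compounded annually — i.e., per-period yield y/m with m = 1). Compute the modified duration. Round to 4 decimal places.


Coupon per period c = face * coupon_rate / m = 6.200000
Periods per year m = 1; per-period yield y/m = 0.045000
Number of cashflows N = 10
Cashflows (t years, CF_t, discount factor 1/(1+y/m)^(m*t), PV):
  t = 1.0000: CF_t = 6.200000, DF = 0.956938, PV = 5.933014
  t = 2.0000: CF_t = 6.200000, DF = 0.915730, PV = 5.677526
  t = 3.0000: CF_t = 6.200000, DF = 0.876297, PV = 5.433039
  t = 4.0000: CF_t = 6.200000, DF = 0.838561, PV = 5.199080
  t = 5.0000: CF_t = 6.200000, DF = 0.802451, PV = 4.975196
  t = 6.0000: CF_t = 6.200000, DF = 0.767896, PV = 4.760954
  t = 7.0000: CF_t = 6.200000, DF = 0.734828, PV = 4.555936
  t = 8.0000: CF_t = 6.200000, DF = 0.703185, PV = 4.359748
  t = 9.0000: CF_t = 6.200000, DF = 0.672904, PV = 4.172007
  t = 10.0000: CF_t = 106.200000, DF = 0.643928, PV = 68.385120
Price P = sum_t PV_t = 113.451621
First compute Macaulay numerator sum_t t * PV_t:
  t * PV_t at t = 1.0000: 5.933014
  t * PV_t at t = 2.0000: 11.355051
  t * PV_t at t = 3.0000: 16.299117
  t * PV_t at t = 4.0000: 20.796321
  t * PV_t at t = 5.0000: 24.875982
  t * PV_t at t = 6.0000: 28.565721
  t * PV_t at t = 7.0000: 31.891555
  t * PV_t at t = 8.0000: 34.877982
  t * PV_t at t = 9.0000: 37.548067
  t * PV_t at t = 10.0000: 683.851198
Macaulay duration D = 895.994011 / 113.451621 = 7.897587
Modified duration = D / (1 + y/m) = 7.897587 / (1 + 0.045000) = 7.557499

Answer: Modified duration = 7.5575


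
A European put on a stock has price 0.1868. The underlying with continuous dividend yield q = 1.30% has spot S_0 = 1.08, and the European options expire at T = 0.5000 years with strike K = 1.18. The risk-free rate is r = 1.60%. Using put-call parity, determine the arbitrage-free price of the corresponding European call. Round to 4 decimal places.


Put-call parity: C - P = S_0 * exp(-qT) - K * exp(-rT).
S_0 * exp(-qT) = 1.0800 * 0.99352108 = 1.07300277
K * exp(-rT) = 1.1800 * 0.99203191 = 1.17059766
C = P + S*exp(-qT) - K*exp(-rT)
C = 0.1868 + 1.07300277 - 1.17059766 = 0.0892

Answer: Call price = 0.0892


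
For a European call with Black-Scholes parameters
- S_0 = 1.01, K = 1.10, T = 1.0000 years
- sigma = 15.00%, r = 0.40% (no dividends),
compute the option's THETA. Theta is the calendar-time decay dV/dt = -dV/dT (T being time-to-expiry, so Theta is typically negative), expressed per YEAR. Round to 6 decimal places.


Answer: Theta = -0.028269

Derivation:
d1 = -0.4673989930; d2 = -0.6173989930
phi(d1) = 0.3576610808; exp(-qT) = 1.0000000000; exp(-rT) = 0.9960079893
Theta = -S*exp(-qT)*phi(d1)*sigma/(2*sqrt(T)) - r*K*exp(-rT)*N(d2) + q*S*exp(-qT)*N(d1)
N(d1) = 0.3201072215; N(d2) = 0.2684857930; sqrt(T) = 1.0000000000
Term 1 = -1.0100 * 1.0000000000 * 0.3576610808 * 0.1500 / (2 * 1.0000000000) = -0.0270928269
Term 2 = -0.0040 * 1.1000 * 0.9960079893 * 0.2684857930 = -0.0011766216
Term 3 = 0 (no dividend yield, q = 0)
Theta = -0.0270928269 + (-0.0011766216) + (0.0000000000) = -0.028269


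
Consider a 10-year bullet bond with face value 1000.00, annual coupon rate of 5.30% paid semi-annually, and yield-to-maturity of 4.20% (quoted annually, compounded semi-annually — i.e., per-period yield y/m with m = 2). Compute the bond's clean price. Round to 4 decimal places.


Coupon per period c = face * coupon_rate / m = 26.500000
Periods per year m = 2; per-period yield y/m = 0.021000
Number of cashflows N = 20
Cashflows (t years, CF_t, discount factor 1/(1+y/m)^(m*t), PV):
  t = 0.5000: CF_t = 26.500000, DF = 0.979432, PV = 25.954946
  t = 1.0000: CF_t = 26.500000, DF = 0.959287, PV = 25.421103
  t = 1.5000: CF_t = 26.500000, DF = 0.939556, PV = 24.898240
  t = 2.0000: CF_t = 26.500000, DF = 0.920231, PV = 24.386131
  t = 2.5000: CF_t = 26.500000, DF = 0.901304, PV = 23.884556
  t = 3.0000: CF_t = 26.500000, DF = 0.882766, PV = 23.393296
  t = 3.5000: CF_t = 26.500000, DF = 0.864609, PV = 22.912141
  t = 4.0000: CF_t = 26.500000, DF = 0.846826, PV = 22.440883
  t = 4.5000: CF_t = 26.500000, DF = 0.829408, PV = 21.979317
  t = 5.0000: CF_t = 26.500000, DF = 0.812349, PV = 21.527245
  t = 5.5000: CF_t = 26.500000, DF = 0.795640, PV = 21.084471
  t = 6.0000: CF_t = 26.500000, DF = 0.779276, PV = 20.650804
  t = 6.5000: CF_t = 26.500000, DF = 0.763247, PV = 20.226057
  t = 7.0000: CF_t = 26.500000, DF = 0.747549, PV = 19.810046
  t = 7.5000: CF_t = 26.500000, DF = 0.732173, PV = 19.402592
  t = 8.0000: CF_t = 26.500000, DF = 0.717114, PV = 19.003518
  t = 8.5000: CF_t = 26.500000, DF = 0.702364, PV = 18.612652
  t = 9.0000: CF_t = 26.500000, DF = 0.687918, PV = 18.229826
  t = 9.5000: CF_t = 26.500000, DF = 0.673769, PV = 17.854873
  t = 10.0000: CF_t = 1026.500000, DF = 0.659911, PV = 677.398315
Price P = sum_t PV_t = 1089.071012

Answer: Price = 1089.0710


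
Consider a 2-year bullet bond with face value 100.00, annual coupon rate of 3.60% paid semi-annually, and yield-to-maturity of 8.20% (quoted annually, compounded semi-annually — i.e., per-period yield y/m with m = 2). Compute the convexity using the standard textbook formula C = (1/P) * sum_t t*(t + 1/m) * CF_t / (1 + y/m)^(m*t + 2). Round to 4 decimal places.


Answer: Convexity = 4.4449

Derivation:
Coupon per period c = face * coupon_rate / m = 1.800000
Periods per year m = 2; per-period yield y/m = 0.041000
Number of cashflows N = 4
Cashflows (t years, CF_t, discount factor 1/(1+y/m)^(m*t), PV):
  t = 0.5000: CF_t = 1.800000, DF = 0.960615, PV = 1.729107
  t = 1.0000: CF_t = 1.800000, DF = 0.922781, PV = 1.661005
  t = 1.5000: CF_t = 1.800000, DF = 0.886437, PV = 1.595586
  t = 2.0000: CF_t = 101.800000, DF = 0.851524, PV = 86.685181
Price P = sum_t PV_t = 91.670879
Convexity numerator sum_t t*(t + 1/m) * CF_t / (1+y/m)^(m*t + 2):
  t = 0.5000: term = 0.797793
  t = 1.0000: term = 2.299116
  t = 1.5000: term = 4.417129
  t = 2.0000: term = 399.957095
Convexity = (1/P) * sum = 407.471133 / 91.670879 = 4.444935


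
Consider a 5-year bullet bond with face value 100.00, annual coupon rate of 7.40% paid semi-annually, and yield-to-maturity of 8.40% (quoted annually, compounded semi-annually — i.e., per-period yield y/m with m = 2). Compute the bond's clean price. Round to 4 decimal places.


Answer: Price = 95.9846

Derivation:
Coupon per period c = face * coupon_rate / m = 3.700000
Periods per year m = 2; per-period yield y/m = 0.042000
Number of cashflows N = 10
Cashflows (t years, CF_t, discount factor 1/(1+y/m)^(m*t), PV):
  t = 0.5000: CF_t = 3.700000, DF = 0.959693, PV = 3.550864
  t = 1.0000: CF_t = 3.700000, DF = 0.921010, PV = 3.407739
  t = 1.5000: CF_t = 3.700000, DF = 0.883887, PV = 3.270383
  t = 2.0000: CF_t = 3.700000, DF = 0.848260, PV = 3.138563
  t = 2.5000: CF_t = 3.700000, DF = 0.814069, PV = 3.012057
  t = 3.0000: CF_t = 3.700000, DF = 0.781257, PV = 2.890649
  t = 3.5000: CF_t = 3.700000, DF = 0.749766, PV = 2.774136
  t = 4.0000: CF_t = 3.700000, DF = 0.719545, PV = 2.662318
  t = 4.5000: CF_t = 3.700000, DF = 0.690543, PV = 2.555008
  t = 5.0000: CF_t = 103.700000, DF = 0.662709, PV = 68.722914
Price P = sum_t PV_t = 95.984630


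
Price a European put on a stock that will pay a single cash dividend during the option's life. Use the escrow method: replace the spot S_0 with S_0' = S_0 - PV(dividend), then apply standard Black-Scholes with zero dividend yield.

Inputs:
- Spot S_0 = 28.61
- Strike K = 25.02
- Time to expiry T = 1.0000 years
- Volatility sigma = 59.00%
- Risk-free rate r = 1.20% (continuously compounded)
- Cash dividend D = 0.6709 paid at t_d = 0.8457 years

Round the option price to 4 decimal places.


PV(D) = D * exp(-r * t_d) = 0.6709 * 0.98990292 = 0.66412587
S_0' = S_0 - PV(D) = 28.6100 - 0.66412587 = 27.94587413
d1 = (ln(S_0'/K) + (r + sigma^2/2)*T) / (sigma*sqrt(T)) = 0.50278656
d2 = d1 - sigma*sqrt(T) = -0.08721344
exp(-rT) = 0.98807171
N(-d1) = 0.30755717; N(-d2) = 0.53474907
P = K * exp(-rT) * N(-d2) - S_0' * N(-d1) = 25.0200 * 0.98807171 * 0.53474907 - 27.94587413 * 0.30755717 = 4.6249

Answer: Price = 4.6249


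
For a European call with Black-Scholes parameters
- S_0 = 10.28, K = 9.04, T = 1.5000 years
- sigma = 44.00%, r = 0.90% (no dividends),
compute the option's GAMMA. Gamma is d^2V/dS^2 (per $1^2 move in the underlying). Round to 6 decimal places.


d1 = 0.5330258280; d2 = -0.0058619154
phi(d1) = 0.3461106353; exp(-qT) = 1.0000000000; exp(-rT) = 0.9865907163
Gamma = exp(-qT) * phi(d1) / (S * sigma * sqrt(T)) = 1.0000000000 * 0.3461106353 / (10.2800 * 0.4400 * 1.2247448714) = 0.062477

Answer: Gamma = 0.062477


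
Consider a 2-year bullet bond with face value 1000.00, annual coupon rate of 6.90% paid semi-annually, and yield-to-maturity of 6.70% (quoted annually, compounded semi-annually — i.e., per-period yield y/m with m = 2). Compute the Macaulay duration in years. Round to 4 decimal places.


Answer: Macaulay duration = 1.9024 years

Derivation:
Coupon per period c = face * coupon_rate / m = 34.500000
Periods per year m = 2; per-period yield y/m = 0.033500
Number of cashflows N = 4
Cashflows (t years, CF_t, discount factor 1/(1+y/m)^(m*t), PV):
  t = 0.5000: CF_t = 34.500000, DF = 0.967586, PV = 33.381713
  t = 1.0000: CF_t = 34.500000, DF = 0.936222, PV = 32.299674
  t = 1.5000: CF_t = 34.500000, DF = 0.905876, PV = 31.252708
  t = 2.0000: CF_t = 1034.500000, DF = 0.876512, PV = 906.752102
Price P = sum_t PV_t = 1003.686196
Macaulay numerator sum_t t * PV_t:
  t * PV_t at t = 0.5000: 16.690856
  t * PV_t at t = 1.0000: 32.299674
  t * PV_t at t = 1.5000: 46.879062
  t * PV_t at t = 2.0000: 1813.504205
Macaulay duration D = (sum_t t * PV_t) / P = 1909.373796 / 1003.686196 = 1.902361


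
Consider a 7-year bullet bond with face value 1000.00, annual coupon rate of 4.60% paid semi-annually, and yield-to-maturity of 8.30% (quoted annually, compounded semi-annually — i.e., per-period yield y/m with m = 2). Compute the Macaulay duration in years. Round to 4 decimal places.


Answer: Macaulay duration = 5.9326 years

Derivation:
Coupon per period c = face * coupon_rate / m = 23.000000
Periods per year m = 2; per-period yield y/m = 0.041500
Number of cashflows N = 14
Cashflows (t years, CF_t, discount factor 1/(1+y/m)^(m*t), PV):
  t = 0.5000: CF_t = 23.000000, DF = 0.960154, PV = 22.083533
  t = 1.0000: CF_t = 23.000000, DF = 0.921895, PV = 21.203585
  t = 1.5000: CF_t = 23.000000, DF = 0.885161, PV = 20.358699
  t = 2.0000: CF_t = 23.000000, DF = 0.849890, PV = 19.547478
  t = 2.5000: CF_t = 23.000000, DF = 0.816025, PV = 18.768582
  t = 3.0000: CF_t = 23.000000, DF = 0.783510, PV = 18.020722
  t = 3.5000: CF_t = 23.000000, DF = 0.752290, PV = 17.302662
  t = 4.0000: CF_t = 23.000000, DF = 0.722314, PV = 16.613213
  t = 4.5000: CF_t = 23.000000, DF = 0.693532, PV = 15.951237
  t = 5.0000: CF_t = 23.000000, DF = 0.665897, PV = 15.315638
  t = 5.5000: CF_t = 23.000000, DF = 0.639364, PV = 14.705365
  t = 6.0000: CF_t = 23.000000, DF = 0.613887, PV = 14.119410
  t = 6.5000: CF_t = 23.000000, DF = 0.589426, PV = 13.556803
  t = 7.0000: CF_t = 1023.000000, DF = 0.565940, PV = 578.956313
Price P = sum_t PV_t = 806.503240
Macaulay numerator sum_t t * PV_t:
  t * PV_t at t = 0.5000: 11.041767
  t * PV_t at t = 1.0000: 21.203585
  t * PV_t at t = 1.5000: 30.538048
  t * PV_t at t = 2.0000: 39.094957
  t * PV_t at t = 2.5000: 46.921455
  t * PV_t at t = 3.0000: 54.062166
  t * PV_t at t = 3.5000: 60.559316
  t * PV_t at t = 4.0000: 66.452853
  t * PV_t at t = 4.5000: 71.780566
  t * PV_t at t = 5.0000: 76.578190
  t * PV_t at t = 5.5000: 80.879509
  t * PV_t at t = 6.0000: 84.716459
  t * PV_t at t = 6.5000: 88.119216
  t * PV_t at t = 7.0000: 4052.694190
Macaulay duration D = (sum_t t * PV_t) / P = 4784.642278 / 806.503240 = 5.932577
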